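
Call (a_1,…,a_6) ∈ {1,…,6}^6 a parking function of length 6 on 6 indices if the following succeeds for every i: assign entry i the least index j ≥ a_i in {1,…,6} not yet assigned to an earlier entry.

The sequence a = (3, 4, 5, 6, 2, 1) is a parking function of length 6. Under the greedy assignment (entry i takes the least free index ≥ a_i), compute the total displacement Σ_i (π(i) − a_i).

0

Σπ = 6·7/2 = 21 (π permutes [6]); Σa = 3+4+5+6+2+1 = 21; disp = 21−21 = 0.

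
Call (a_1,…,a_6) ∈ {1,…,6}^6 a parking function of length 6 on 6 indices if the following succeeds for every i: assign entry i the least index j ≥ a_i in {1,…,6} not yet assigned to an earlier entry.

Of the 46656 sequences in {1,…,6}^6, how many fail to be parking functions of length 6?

|PF| = 1·7^5 = 1 · 16807 = 16807 [KW]
Check (3,2,5,3,3,3) → sorted (2,3,3,3,3,5): b_1=2>1, not a PF.
Total 46656; non-PF = 46656−16807 = 29849

29849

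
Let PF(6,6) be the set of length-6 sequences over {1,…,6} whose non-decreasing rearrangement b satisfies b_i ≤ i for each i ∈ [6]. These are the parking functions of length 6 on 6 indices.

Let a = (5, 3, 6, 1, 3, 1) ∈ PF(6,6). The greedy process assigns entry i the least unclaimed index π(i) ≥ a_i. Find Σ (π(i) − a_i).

Σπ = 6·7/2 = 21 (π permutes [6]); Σa = 5+3+6+1+3+1 = 19; disp = 21−19 = 2.

2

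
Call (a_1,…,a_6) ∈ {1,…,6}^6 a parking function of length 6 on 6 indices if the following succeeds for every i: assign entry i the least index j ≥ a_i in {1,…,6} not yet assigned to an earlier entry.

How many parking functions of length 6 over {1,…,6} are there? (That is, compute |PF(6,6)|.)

|PF| = 1·7^5 = 1×16807 = 16807 (Pollak)
Example (4,1,6,2,5,1) → sorted (1,1,2,4,5,6): b_i ≤ i ∀i, a PF.

16807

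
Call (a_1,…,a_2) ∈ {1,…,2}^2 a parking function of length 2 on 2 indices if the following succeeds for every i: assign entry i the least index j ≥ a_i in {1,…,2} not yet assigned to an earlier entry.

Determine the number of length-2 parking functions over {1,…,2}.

3

|PF| = (3−2)·3^(2−1) = 1×3 = 3 [KW]
Check (1,1) → sorted (1,1): b_i ≤ i ∀i, a PF.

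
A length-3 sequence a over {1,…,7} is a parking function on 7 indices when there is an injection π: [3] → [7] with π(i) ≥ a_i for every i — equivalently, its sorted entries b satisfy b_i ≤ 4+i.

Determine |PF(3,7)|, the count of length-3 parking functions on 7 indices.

|PF| = 5·8^2 = 5·64 = 320
Example (2,1,6) → sorted (1,2,6): b_i ≤ 4+i ∀i, a PF.

320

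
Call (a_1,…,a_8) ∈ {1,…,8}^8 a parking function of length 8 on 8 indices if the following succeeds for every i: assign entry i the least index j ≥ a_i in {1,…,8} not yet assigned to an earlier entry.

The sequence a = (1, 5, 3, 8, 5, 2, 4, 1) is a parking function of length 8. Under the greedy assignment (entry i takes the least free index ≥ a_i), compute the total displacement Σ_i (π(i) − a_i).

7

Σπ = 8·9/2 = 36 (π permutes [8]); Σa = 1+5+3+8+5+2+4+1 = 29; disp = 36−29 = 7.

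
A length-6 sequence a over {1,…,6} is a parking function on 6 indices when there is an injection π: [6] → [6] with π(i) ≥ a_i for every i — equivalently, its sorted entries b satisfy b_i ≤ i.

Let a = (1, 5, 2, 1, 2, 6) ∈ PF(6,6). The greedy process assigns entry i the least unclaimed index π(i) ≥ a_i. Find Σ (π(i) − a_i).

Σπ = 21 ({1..6} each once); Σa = 1+5+2+1+2+6 = 17; disp = 21−17 = 4.

4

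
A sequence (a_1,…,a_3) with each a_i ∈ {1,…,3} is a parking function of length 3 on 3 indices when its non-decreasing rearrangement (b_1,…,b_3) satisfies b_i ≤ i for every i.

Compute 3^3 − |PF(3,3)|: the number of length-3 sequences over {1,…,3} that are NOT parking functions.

11

Count = 1·4^2 = 1 · 16 = 16
Example (3,3,2) → sorted (2,3,3): b_1=2>1, not a PF.
Total 27; non-PF = 27−16 = 11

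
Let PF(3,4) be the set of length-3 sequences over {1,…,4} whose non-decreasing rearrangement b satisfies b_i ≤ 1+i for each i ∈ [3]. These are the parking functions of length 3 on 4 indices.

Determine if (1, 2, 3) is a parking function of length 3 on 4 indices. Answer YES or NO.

Order a: b = (1, 2, 3).
  b_1=1 ≤ 2
  b_2=2 ≤ 3
  b_3=3 ≤ 4
All bounds hold ⇒ YES

YES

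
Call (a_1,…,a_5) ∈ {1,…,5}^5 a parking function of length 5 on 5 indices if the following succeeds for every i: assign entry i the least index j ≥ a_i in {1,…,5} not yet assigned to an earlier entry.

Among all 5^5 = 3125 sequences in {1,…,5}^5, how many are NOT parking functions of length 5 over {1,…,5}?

#PF = 1·6^4 = 1×1296 = 1296 (Pollak)
Example (5,4,2,4,1) → sorted (1,2,4,4,5): b_3=4>3, not a PF.
So 3125 − 1296 = 1829 fail.

1829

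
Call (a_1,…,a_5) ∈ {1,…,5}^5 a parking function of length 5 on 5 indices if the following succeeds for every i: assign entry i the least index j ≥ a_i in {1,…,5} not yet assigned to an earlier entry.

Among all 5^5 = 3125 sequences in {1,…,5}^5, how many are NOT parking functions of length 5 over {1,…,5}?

#PF = 1·6^4 = 1×1296 = 1296
Example (4,5,4,3,5) → sorted (3,4,4,5,5): b_1=3>1, not a PF.
So 3125 − 1296 = 1829 fail.

1829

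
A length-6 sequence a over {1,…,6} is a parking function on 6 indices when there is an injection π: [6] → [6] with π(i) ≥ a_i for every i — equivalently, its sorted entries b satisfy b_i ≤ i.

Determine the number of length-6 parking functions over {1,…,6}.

16807

|PF(6,6)| = (6+1−6)·(6+1)^{6−1} = 1·16807 = 16807 (Konheim–Weiss)
Check (6,1,2,1,2,2) → sorted (1,1,2,2,2,6): b_i ≤ i ∀i, a PF.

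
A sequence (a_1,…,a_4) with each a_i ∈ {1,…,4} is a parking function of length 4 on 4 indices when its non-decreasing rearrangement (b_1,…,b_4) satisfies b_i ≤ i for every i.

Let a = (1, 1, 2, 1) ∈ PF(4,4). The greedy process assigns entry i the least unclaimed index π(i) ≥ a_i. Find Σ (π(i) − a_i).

Σπ(i) = 1+…+4 = 10; Σa = 1+1+2+1 = 5; disp = 10−5 = 5.

5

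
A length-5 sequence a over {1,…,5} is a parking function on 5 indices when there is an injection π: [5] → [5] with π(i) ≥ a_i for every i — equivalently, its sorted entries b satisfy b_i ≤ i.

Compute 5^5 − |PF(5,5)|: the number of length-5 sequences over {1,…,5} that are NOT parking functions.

1829

Count = (5−5+1)·(5+1)^(5−1) = 1 · 1296 = 1296 (Pollak)
Check (5,5,4,1,3) → sorted (1,3,4,5,5): b_2=3>2, not a PF.
So 3125 − 1296 = 1829 fail.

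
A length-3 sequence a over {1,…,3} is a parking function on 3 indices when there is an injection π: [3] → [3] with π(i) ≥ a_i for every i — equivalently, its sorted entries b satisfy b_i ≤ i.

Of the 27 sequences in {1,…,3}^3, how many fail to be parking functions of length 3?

|PF(3,3)| = 1·4^2 = 1 · 16 = 16 [KW]
Example (3,3,3) → sorted (3,3,3): b_1=3>1, not a PF.
3^3 − 16 = 27 − 16 = 11

11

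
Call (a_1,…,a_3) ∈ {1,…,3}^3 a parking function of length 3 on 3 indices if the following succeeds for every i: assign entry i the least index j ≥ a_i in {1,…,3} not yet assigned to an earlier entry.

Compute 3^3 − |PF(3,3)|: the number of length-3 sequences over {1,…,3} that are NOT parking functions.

#PF = (3+1−3)·(3+1)^{3−1} = 1 · 16 = 16 [KW]
Check (3,3,1) → sorted (1,3,3): b_2=3>2, not a PF.
3^3 − 16 = 27 − 16 = 11

11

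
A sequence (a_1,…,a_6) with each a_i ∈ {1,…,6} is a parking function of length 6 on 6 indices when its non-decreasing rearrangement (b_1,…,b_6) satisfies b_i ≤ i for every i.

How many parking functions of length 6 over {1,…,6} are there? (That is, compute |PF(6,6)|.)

16807

|PF(6,6)| = (6−6+1)·(6+1)^(6−1) = 1 · 16807 = 16807 (Pollak)
One tuple (1,1,2,6,1,5) → sorted (1,1,1,2,5,6): b_i ≤ i ∀i, a PF.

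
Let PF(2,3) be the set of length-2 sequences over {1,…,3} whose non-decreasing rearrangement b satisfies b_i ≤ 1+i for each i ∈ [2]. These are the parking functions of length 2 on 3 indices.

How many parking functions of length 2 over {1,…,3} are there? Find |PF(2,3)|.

|PF(2,3)| = 2·4^1 = 2·4 = 8 [KW]
Check (3,1) → sorted (1,3): b_i ≤ 1+i ∀i, a PF.

8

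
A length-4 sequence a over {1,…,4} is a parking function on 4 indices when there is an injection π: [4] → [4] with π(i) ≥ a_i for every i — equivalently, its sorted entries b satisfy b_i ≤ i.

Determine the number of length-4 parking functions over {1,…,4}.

|PF| = (4+1−4)·(4+1)^{4−1} = 1 · 125 = 125 [KW]
Check (1,3,2,3) → sorted (1,2,3,3): b_i ≤ i ∀i, a PF.

125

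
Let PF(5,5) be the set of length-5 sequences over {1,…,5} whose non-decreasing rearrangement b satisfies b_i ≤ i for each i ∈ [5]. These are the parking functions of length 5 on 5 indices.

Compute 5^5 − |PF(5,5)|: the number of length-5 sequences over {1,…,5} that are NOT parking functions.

|PF| = (5−5+1)·(5+1)^(5−1) = 1·1296 = 1296 (Pollak)
One tuple (5,5,4,5,5) → sorted (4,5,5,5,5): b_1=4>1, not a PF.
So 3125 − 1296 = 1829 fail.

1829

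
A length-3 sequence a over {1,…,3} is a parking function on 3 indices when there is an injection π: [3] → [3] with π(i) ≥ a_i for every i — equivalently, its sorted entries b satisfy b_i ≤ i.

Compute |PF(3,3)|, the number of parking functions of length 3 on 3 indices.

|PF| = (3+1−3)·(3+1)^{3−1} = 1·16 = 16 (Konheim–Weiss)
Check (2,3,1) → sorted (1,2,3): b_i ≤ i ∀i, a PF.

16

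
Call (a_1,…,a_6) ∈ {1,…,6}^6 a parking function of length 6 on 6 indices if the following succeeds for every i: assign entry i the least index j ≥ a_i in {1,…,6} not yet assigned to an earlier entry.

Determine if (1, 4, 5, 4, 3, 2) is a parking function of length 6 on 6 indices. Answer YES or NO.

YES

Rearranged: b = (1, 2, 3, 4, 4, 5).
  b_1=1 ≤ 1
  b_2=2 ≤ 2
  b_3=3 ≤ 3
  b_4=4 ≤ 4
  b_5=4 ≤ 5
  b_6=5 ≤ 6
All bounds hold ⇒ YES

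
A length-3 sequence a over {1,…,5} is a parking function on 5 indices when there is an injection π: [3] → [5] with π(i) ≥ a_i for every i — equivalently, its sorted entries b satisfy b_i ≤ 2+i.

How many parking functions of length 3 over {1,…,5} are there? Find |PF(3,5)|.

108

|PF(3,5)| = 3·6^2 = 3×36 = 108
Check (2,2,4) → sorted (2,2,4): b_i ≤ 2+i ∀i, a PF.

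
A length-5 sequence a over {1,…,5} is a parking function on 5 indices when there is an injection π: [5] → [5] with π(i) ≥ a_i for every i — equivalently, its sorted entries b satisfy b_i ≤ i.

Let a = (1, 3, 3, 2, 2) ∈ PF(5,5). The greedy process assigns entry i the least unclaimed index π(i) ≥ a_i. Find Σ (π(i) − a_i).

4

Σπ = 15 ({1..5} each once); Σa = 1+3+3+2+2 = 11; disp = 15−11 = 4.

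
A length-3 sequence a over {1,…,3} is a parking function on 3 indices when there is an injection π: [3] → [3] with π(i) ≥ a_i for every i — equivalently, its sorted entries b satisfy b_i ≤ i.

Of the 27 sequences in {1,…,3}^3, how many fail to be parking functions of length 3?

|PF(3,3)| = (4−3)·4^(3−1) = 1·16 = 16 [KW]
One tuple (3,3,1) → sorted (1,3,3): b_2=3>2, not a PF.
So 27 − 16 = 11 fail.

11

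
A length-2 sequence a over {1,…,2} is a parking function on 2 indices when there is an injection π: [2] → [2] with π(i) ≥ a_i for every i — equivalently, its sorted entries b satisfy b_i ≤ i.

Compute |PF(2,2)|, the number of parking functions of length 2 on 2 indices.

3

|PF| = 1·3^1 = 1 · 3 = 3 (Pollak)
Example (2,1) → sorted (1,2): b_i ≤ i ∀i, a PF.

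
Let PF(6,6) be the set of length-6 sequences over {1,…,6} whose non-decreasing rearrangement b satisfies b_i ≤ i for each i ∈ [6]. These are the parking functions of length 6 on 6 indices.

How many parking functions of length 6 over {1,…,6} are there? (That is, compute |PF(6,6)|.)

#PF = (6−6+1)·(6+1)^(6−1) = 1 · 16807 = 16807 [KW]
E.g. (3,4,1,1,4,6) → sorted (1,1,3,4,4,6): b_i ≤ i ∀i, a PF.

16807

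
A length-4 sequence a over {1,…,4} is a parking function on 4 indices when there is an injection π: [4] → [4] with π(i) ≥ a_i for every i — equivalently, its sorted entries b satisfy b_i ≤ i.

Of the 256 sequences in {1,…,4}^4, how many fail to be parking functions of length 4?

131

|PF| = (4−4+1)·(4+1)^(4−1) = 1·125 = 125 [KW]
Example (4,4,4,2) → sorted (2,4,4,4): b_1=2>1, not a PF.
So 256 − 125 = 131 fail.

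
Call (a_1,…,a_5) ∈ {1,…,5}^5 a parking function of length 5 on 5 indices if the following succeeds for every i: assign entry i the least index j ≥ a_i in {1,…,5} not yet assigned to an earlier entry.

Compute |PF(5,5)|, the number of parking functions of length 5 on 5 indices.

|PF| = (5+1−5)·(5+1)^{5−1} = 1·1296 = 1296 (Konheim–Weiss)
E.g. (1,3,3,1,2) → sorted (1,1,2,3,3): b_i ≤ i ∀i, a PF.

1296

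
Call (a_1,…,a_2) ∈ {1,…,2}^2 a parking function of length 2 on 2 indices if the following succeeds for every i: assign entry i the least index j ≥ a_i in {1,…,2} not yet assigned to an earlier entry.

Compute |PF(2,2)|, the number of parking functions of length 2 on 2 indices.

3

#PF = 1·3^1 = 1·3 = 3
E.g. (2,1) → sorted (1,2): b_i ≤ i ∀i, a PF.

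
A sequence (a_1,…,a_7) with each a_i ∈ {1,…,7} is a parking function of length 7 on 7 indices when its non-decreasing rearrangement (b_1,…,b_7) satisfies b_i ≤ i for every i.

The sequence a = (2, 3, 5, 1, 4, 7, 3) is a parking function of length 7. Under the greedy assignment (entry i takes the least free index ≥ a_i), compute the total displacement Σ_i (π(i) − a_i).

Σπ = 7·8/2 = 28 (π permutes [7]); Σa = 2+3+5+1+4+7+3 = 25; disp = 28−25 = 3.

3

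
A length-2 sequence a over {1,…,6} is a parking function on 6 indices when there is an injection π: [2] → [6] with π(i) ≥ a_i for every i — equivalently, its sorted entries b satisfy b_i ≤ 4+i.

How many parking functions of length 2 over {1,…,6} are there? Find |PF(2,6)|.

|PF(2,6)| = (7−2)·7^(2−1) = 5 · 7 = 35
Example (6,2) → sorted (2,6): b_i ≤ 4+i ∀i, a PF.

35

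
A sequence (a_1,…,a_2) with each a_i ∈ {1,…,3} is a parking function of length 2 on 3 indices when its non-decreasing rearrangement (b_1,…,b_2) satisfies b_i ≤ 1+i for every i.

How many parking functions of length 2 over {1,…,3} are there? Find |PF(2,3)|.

|PF| = (4−2)·4^(2−1) = 2×4 = 8 (Konheim–Weiss)
Example (1,2) → sorted (1,2): b_i ≤ 1+i ∀i, a PF.

8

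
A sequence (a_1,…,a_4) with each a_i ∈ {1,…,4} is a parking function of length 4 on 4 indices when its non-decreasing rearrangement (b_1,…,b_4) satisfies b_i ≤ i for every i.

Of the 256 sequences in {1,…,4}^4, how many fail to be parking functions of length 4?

|PF(4,4)| = (4−4+1)·(4+1)^(4−1) = 1·125 = 125 [KW]
Example (4,4,1,1) → sorted (1,1,4,4): b_3=4>3, not a PF.
Total 256; non-PF = 256−125 = 131

131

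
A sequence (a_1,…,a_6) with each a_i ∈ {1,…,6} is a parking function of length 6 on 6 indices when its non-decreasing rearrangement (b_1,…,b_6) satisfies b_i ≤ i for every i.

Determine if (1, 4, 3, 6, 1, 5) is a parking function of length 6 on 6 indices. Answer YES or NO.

YES

Rearranged: b = (1, 1, 3, 4, 5, 6).
  b_1=1 ≤ 1
  b_2=1 ≤ 2
  b_3=3 ≤ 3
  b_4=4 ≤ 4
  b_5=5 ≤ 5
  b_6=6 ≤ 6
All bounds hold ⇒ YES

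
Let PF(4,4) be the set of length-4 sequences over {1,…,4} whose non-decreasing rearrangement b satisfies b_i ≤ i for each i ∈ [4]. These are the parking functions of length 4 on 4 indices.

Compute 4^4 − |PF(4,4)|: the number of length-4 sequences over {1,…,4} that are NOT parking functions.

|PF| = (4+1−4)·(4+1)^{4−1} = 1×125 = 125 (Pollak)
Check (1,3,4,4) → sorted (1,3,4,4): b_2=3>2, not a PF.
So 256 − 125 = 131 fail.

131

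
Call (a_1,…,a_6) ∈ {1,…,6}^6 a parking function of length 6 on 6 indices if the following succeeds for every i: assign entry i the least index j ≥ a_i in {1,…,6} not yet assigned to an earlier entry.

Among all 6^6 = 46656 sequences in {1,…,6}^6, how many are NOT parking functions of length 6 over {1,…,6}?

29849

#PF = (6−6+1)·(6+1)^(6−1) = 1 · 16807 = 16807 [KW]
Check (5,4,1,4,3,4) → sorted (1,3,4,4,4,5): b_2=3>2, not a PF.
Total 46656; non-PF = 46656−16807 = 29849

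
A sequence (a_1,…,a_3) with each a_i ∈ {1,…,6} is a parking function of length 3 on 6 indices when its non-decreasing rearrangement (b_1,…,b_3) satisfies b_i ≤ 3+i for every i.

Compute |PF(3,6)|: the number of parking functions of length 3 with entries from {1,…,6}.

196

|PF| = (7−3)·7^(3−1) = 4·49 = 196 [KW]
Example (2,5,1) → sorted (1,2,5): b_i ≤ 3+i ∀i, a PF.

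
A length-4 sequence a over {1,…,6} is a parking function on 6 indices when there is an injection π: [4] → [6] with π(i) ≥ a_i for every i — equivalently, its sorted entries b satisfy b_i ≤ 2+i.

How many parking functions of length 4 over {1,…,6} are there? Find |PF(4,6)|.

1029

|PF| = (6−4+1)·(6+1)^(4−1) = 3·343 = 1029 [KW]
Example (3,4,3,4) → sorted (3,3,4,4): b_i ≤ 2+i ∀i, a PF.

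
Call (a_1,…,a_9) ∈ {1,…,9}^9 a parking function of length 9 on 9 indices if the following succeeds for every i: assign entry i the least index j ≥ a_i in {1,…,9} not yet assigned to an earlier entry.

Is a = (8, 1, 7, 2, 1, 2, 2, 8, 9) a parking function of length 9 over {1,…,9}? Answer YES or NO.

NO

Rearranged: b = (1, 1, 2, 2, 2, 7, 8, 8, 9).
  b_1=1 ≤ 1
  b_2=1 ≤ 2
  b_3=2 ≤ 3
  b_4=2 ≤ 4
  b_5=2 ≤ 5
  b_6=7 > 6
  fails at i=6 ⇒ NO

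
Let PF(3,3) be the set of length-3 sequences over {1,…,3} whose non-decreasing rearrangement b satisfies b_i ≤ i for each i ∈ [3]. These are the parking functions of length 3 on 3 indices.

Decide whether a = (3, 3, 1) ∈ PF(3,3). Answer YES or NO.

Order a: b = (1, 3, 3).
  b_1=1 ≤ 1
  b_2=3 > 2
  fails at i=2 ⇒ NO

NO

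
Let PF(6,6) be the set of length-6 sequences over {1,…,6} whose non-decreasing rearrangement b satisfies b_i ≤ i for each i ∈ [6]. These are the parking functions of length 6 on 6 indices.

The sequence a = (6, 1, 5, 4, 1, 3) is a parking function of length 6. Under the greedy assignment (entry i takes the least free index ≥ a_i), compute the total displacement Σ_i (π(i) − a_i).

1

Σπ(i) = 1+…+6 = 21; Σa = 6+1+5+4+1+3 = 20; disp = 21−20 = 1.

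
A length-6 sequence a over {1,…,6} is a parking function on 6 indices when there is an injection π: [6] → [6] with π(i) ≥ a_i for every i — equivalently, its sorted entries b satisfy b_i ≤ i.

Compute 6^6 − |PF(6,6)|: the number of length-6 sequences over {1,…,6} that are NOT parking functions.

#PF = (6−6+1)·(6+1)^(6−1) = 1×16807 = 16807 (Pollak)
One tuple (4,5,5,5,4,4) → sorted (4,4,4,5,5,5): b_1=4>1, not a PF.
So 46656 − 16807 = 29849 fail.

29849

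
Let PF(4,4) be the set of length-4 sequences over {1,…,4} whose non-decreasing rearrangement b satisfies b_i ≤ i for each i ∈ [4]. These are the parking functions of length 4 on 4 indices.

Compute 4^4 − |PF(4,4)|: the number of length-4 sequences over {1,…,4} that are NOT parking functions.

131

#PF = 1·5^3 = 1·125 = 125 [KW]
One tuple (3,4,4,2) → sorted (2,3,4,4): b_1=2>1, not a PF.
So 256 − 125 = 131 fail.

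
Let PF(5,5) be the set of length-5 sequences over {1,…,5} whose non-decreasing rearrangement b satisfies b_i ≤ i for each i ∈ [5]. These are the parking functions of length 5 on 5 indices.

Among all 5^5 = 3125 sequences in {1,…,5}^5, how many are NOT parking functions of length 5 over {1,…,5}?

|PF(5,5)| = (5+1−5)·(5+1)^{5−1} = 1×1296 = 1296 [KW]
Example (2,4,4,4,4) → sorted (2,4,4,4,4): b_1=2>1, not a PF.
5^5 − 1296 = 3125 − 1296 = 1829

1829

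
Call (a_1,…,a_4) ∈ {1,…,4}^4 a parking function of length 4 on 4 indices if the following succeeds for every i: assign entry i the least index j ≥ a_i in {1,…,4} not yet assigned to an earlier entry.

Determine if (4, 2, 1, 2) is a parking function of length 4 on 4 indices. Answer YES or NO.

YES

Sorted: b = (1, 2, 2, 4).
  b_1=1 ≤ 1
  b_2=2 ≤ 2
  b_3=2 ≤ 3
  b_4=4 ≤ 4
All bounds hold ⇒ YES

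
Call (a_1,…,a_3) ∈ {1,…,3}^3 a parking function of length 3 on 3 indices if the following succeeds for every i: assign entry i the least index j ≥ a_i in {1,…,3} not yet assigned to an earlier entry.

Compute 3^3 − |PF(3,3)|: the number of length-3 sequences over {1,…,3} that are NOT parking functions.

#PF = (4−3)·4^(3−1) = 1×16 = 16 (Pollak)
Example (3,1,3) → sorted (1,3,3): b_2=3>2, not a PF.
3^3 − 16 = 27 − 16 = 11

11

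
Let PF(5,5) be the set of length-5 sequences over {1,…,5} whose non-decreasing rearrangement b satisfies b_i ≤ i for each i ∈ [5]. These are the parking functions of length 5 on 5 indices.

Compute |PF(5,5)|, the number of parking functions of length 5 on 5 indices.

|PF(5,5)| = (5−5+1)·(5+1)^(5−1) = 1·1296 = 1296 (Pollak)
One tuple (2,2,3,1,1) → sorted (1,1,2,2,3): b_i ≤ i ∀i, a PF.

1296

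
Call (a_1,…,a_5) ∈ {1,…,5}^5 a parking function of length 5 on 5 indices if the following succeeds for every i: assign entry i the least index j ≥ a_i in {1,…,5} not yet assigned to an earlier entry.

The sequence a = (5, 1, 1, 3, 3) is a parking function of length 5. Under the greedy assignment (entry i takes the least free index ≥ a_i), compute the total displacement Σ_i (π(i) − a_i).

2

Σπ(i) = 1+…+5 = 15; Σa = 5+1+1+3+3 = 13; disp = 15−13 = 2.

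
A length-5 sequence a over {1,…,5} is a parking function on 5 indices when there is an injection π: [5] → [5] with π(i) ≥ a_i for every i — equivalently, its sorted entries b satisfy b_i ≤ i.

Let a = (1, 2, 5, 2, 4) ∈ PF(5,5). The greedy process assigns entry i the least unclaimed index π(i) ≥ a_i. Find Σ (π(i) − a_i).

1

Σπ(i) = 1+…+5 = 15; Σa = 1+2+5+2+4 = 14; disp = 15−14 = 1.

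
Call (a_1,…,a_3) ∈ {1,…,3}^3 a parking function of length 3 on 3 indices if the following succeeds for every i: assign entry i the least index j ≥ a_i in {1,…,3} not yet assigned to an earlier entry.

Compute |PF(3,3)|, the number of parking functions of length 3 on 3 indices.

|PF| = 1·4^2 = 1 · 16 = 16 (Pollak)
E.g. (3,1,1) → sorted (1,1,3): b_i ≤ i ∀i, a PF.

16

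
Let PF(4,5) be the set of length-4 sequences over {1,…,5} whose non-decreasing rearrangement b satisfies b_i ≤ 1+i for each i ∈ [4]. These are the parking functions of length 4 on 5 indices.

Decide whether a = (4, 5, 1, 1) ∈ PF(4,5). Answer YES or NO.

YES

Rearranged: b = (1, 1, 4, 5).
  b_1=1 ≤ 2
  b_2=1 ≤ 3
  b_3=4 ≤ 4
  b_4=5 ≤ 5
All bounds hold ⇒ YES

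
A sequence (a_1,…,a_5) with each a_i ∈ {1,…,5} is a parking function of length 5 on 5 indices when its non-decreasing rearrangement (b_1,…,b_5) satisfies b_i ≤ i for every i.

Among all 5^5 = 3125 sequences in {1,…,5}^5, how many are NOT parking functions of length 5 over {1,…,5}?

1829

Count = (5+1−5)·(5+1)^{5−1} = 1×1296 = 1296 (Konheim–Weiss)
Example (4,1,4,5,4) → sorted (1,4,4,4,5): b_2=4>2, not a PF.
5^5 − 1296 = 3125 − 1296 = 1829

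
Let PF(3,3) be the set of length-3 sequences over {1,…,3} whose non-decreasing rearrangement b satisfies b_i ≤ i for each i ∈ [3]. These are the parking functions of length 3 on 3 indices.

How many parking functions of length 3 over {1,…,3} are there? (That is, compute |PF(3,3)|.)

|PF(3,3)| = (4−3)·4^(3−1) = 1 · 16 = 16 (Pollak)
One tuple (1,2,3) → sorted (1,2,3): b_i ≤ i ∀i, a PF.

16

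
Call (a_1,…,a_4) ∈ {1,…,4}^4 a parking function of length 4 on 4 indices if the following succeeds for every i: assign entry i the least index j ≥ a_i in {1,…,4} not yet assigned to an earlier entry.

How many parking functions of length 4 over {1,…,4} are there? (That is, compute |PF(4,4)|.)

#PF = (5−4)·5^(4−1) = 1×125 = 125 (Pollak)
Example (3,2,4,1) → sorted (1,2,3,4): b_i ≤ i ∀i, a PF.

125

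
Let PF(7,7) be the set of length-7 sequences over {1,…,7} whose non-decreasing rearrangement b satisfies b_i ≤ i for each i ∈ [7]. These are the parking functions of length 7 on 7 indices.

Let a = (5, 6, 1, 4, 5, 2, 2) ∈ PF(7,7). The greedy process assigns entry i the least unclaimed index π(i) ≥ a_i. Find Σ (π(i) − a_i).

Σπ(i) = 1+…+7 = 28; Σa = 5+6+1+4+5+2+2 = 25; disp = 28−25 = 3.

3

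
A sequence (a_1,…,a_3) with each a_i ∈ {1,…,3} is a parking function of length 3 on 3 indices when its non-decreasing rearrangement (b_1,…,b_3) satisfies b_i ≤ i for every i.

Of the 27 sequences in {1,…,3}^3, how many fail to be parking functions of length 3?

11

#PF = 1·4^2 = 1×16 = 16
Example (2,2,2) → sorted (2,2,2): b_1=2>1, not a PF.
3^3 − 16 = 27 − 16 = 11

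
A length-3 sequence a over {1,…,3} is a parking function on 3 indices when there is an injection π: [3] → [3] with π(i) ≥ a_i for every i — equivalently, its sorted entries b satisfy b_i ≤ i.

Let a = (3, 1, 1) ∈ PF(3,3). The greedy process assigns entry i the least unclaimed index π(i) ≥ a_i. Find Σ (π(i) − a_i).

Σπ = 3·4/2 = 6 (π permutes [3]); Σa = 3+1+1 = 5; disp = 6−5 = 1.

1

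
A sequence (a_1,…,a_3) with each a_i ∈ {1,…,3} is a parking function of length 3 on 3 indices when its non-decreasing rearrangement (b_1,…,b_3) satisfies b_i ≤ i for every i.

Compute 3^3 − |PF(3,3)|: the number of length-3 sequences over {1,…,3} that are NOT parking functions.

11

Count = 1·4^2 = 1·16 = 16 (Pollak)
E.g. (2,3,3) → sorted (2,3,3): b_1=2>1, not a PF.
Total 27; non-PF = 27−16 = 11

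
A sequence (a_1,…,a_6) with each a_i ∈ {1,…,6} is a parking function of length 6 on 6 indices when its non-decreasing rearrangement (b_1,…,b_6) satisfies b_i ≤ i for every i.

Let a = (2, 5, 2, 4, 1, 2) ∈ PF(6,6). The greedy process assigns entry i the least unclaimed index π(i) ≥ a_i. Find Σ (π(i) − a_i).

Σπ(i) = 1+…+6 = 21; Σa = 2+5+2+4+1+2 = 16; disp = 21−16 = 5.

5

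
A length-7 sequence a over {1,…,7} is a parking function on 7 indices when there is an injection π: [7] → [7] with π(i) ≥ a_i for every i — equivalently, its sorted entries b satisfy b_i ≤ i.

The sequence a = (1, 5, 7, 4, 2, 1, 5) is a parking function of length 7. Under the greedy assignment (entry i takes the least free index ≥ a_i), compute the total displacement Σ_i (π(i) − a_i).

3

Σπ = 7·8/2 = 28 (π permutes [7]); Σa = 1+5+7+4+2+1+5 = 25; disp = 28−25 = 3.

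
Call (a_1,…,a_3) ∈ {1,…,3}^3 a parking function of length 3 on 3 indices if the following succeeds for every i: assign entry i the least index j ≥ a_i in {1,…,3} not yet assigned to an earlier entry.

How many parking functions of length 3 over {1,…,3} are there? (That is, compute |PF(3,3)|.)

|PF(3,3)| = (3−3+1)·(3+1)^(3−1) = 1 · 16 = 16 [KW]
One tuple (2,1,2) → sorted (1,2,2): b_i ≤ i ∀i, a PF.

16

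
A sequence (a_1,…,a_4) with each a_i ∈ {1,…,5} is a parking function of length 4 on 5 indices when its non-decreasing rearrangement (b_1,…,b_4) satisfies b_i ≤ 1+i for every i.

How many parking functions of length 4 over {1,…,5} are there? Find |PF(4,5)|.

432

#PF = (5+1−4)·(5+1)^{4−1} = 2×216 = 432
E.g. (4,3,1,5) → sorted (1,3,4,5): b_i ≤ 1+i ∀i, a PF.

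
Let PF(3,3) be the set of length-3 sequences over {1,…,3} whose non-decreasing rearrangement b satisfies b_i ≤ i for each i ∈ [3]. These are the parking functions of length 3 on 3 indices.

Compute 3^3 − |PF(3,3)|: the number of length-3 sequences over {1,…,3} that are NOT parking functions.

11

Count = (3−3+1)·(3+1)^(3−1) = 1·16 = 16 (Pollak)
One tuple (2,2,3) → sorted (2,2,3): b_1=2>1, not a PF.
Total 27; non-PF = 27−16 = 11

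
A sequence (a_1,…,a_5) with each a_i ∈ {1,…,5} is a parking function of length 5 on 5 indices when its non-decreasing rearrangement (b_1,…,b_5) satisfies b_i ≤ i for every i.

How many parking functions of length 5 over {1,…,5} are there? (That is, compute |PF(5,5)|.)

1296

|PF| = (5+1−5)·(5+1)^{5−1} = 1·1296 = 1296
Example (3,1,4,1,5) → sorted (1,1,3,4,5): b_i ≤ i ∀i, a PF.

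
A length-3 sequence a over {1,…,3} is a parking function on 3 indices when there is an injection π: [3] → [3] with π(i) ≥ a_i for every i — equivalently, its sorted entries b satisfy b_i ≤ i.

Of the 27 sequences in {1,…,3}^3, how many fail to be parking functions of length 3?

|PF| = (3−3+1)·(3+1)^(3−1) = 1 · 16 = 16 (Pollak)
E.g. (3,2,2) → sorted (2,2,3): b_1=2>1, not a PF.
So 27 − 16 = 11 fail.

11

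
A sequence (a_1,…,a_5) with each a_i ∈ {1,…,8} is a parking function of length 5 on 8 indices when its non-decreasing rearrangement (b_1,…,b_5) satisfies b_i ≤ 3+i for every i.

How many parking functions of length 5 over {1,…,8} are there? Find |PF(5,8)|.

#PF = 4·9^4 = 4 · 6561 = 26244
Check (4,6,8,6,2) → sorted (2,4,6,6,8): b_i ≤ 3+i ∀i, a PF.

26244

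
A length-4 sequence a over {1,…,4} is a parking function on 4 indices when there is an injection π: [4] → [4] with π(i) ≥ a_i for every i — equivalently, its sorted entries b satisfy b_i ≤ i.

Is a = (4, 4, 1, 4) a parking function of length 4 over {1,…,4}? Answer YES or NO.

NO

Order a: b = (1, 4, 4, 4).
  b_1=1 ≤ 1
  b_2=4 > 2
  fails at i=2 ⇒ NO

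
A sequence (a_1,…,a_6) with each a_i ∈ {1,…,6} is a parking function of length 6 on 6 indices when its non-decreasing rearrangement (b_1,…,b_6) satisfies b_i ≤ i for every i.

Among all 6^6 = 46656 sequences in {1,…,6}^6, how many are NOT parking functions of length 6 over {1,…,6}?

29849

Count = (7−6)·7^(6−1) = 1·16807 = 16807
E.g. (5,6,6,5,6,5) → sorted (5,5,5,6,6,6): b_1=5>1, not a PF.
Total 46656; non-PF = 46656−16807 = 29849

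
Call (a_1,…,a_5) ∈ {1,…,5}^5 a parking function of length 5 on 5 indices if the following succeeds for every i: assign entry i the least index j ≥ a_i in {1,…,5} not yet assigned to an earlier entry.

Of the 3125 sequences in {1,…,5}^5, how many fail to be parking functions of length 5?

1829

#PF = 1·6^4 = 1×1296 = 1296
One tuple (5,3,1,4,5) → sorted (1,3,4,5,5): b_2=3>2, not a PF.
So 3125 − 1296 = 1829 fail.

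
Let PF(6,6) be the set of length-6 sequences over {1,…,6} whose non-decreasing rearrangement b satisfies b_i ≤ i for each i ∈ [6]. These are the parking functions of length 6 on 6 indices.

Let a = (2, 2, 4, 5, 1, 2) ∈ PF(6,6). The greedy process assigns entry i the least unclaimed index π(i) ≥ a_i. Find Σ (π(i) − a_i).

Σπ = 6·7/2 = 21 (π permutes [6]); Σa = 2+2+4+5+1+2 = 16; disp = 21−16 = 5.

5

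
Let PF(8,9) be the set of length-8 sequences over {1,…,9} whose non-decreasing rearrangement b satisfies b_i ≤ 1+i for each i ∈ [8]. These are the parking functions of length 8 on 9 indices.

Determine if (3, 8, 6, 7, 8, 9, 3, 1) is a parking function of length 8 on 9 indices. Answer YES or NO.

NO

Sorted: b = (1, 3, 3, 6, 7, 8, 8, 9).
  b_1=1 ≤ 2
  b_2=3 ≤ 3
  b_3=3 ≤ 4
  b_4=6 > 5
  fails at i=4 ⇒ NO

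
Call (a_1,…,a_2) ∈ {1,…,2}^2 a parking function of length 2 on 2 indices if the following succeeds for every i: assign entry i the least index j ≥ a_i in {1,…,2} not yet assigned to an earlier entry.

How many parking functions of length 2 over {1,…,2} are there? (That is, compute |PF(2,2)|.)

3

|PF(2,2)| = (3−2)·3^(2−1) = 1·3 = 3 [KW]
Example (1,1) → sorted (1,1): b_i ≤ i ∀i, a PF.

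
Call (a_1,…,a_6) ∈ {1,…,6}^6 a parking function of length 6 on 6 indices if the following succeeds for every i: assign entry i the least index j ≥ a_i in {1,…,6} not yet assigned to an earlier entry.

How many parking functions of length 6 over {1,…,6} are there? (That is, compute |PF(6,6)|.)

16807

|PF| = (6+1−6)·(6+1)^{6−1} = 1×16807 = 16807 (Konheim–Weiss)
One tuple (3,5,1,2,3,2) → sorted (1,2,2,3,3,5): b_i ≤ i ∀i, a PF.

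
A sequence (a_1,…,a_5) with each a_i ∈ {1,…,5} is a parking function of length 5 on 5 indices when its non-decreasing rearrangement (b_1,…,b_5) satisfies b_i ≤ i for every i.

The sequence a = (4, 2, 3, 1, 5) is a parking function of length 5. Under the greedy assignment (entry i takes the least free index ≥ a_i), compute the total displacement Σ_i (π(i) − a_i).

Σπ = 5·6/2 = 15 (π permutes [5]); Σa = 4+2+3+1+5 = 15; disp = 15−15 = 0.

0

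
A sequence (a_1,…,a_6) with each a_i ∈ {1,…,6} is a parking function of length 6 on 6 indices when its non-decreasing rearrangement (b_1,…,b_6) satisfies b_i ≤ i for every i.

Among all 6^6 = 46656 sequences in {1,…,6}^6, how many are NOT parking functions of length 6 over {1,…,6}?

29849

#PF = 1·7^5 = 1 · 16807 = 16807 [KW]
Check (6,1,6,6,3,6) → sorted (1,3,6,6,6,6): b_2=3>2, not a PF.
Total 46656; non-PF = 46656−16807 = 29849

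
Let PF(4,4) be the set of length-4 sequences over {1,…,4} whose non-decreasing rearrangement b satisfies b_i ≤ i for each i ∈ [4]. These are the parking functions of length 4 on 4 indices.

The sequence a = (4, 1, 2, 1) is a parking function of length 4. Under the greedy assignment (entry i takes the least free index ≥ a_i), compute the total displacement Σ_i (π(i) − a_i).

Σπ = 4·5/2 = 10 (π permutes [4]); Σa = 4+1+2+1 = 8; disp = 10−8 = 2.

2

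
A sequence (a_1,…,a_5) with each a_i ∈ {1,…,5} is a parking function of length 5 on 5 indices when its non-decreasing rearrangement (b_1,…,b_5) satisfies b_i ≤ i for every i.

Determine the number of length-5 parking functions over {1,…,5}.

Count = (5+1−5)·(5+1)^{5−1} = 1×1296 = 1296 [KW]
One tuple (5,4,2,3,1) → sorted (1,2,3,4,5): b_i ≤ i ∀i, a PF.

1296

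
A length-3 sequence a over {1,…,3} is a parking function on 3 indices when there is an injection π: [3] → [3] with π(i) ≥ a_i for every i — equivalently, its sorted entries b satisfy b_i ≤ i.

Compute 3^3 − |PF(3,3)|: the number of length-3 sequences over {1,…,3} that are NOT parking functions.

|PF(3,3)| = (3−3+1)·(3+1)^(3−1) = 1 · 16 = 16
Check (3,2,3) → sorted (2,3,3): b_1=2>1, not a PF.
3^3 − 16 = 27 − 16 = 11

11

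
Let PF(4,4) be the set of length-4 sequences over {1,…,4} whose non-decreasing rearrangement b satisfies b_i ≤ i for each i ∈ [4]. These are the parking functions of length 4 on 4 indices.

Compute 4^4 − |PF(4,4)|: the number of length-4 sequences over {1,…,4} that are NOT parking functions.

#PF = (4−4+1)·(4+1)^(4−1) = 1·125 = 125 (Konheim–Weiss)
Example (3,2,2,3) → sorted (2,2,3,3): b_1=2>1, not a PF.
4^4 − 125 = 256 − 125 = 131

131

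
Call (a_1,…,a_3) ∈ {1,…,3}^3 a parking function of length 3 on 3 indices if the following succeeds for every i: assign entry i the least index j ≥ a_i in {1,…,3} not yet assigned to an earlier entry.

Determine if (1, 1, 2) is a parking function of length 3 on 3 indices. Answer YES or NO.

Rearranged: b = (1, 1, 2).
  b_1=1 ≤ 1
  b_2=1 ≤ 2
  b_3=2 ≤ 3
All bounds hold ⇒ YES

YES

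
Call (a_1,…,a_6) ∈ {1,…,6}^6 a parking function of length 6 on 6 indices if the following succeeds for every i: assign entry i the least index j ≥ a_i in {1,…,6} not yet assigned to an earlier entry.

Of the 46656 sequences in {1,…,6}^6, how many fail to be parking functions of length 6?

29849

|PF(6,6)| = (6−6+1)·(6+1)^(6−1) = 1×16807 = 16807 (Konheim–Weiss)
One tuple (6,1,3,6,3,3) → sorted (1,3,3,3,6,6): b_2=3>2, not a PF.
So 46656 − 16807 = 29849 fail.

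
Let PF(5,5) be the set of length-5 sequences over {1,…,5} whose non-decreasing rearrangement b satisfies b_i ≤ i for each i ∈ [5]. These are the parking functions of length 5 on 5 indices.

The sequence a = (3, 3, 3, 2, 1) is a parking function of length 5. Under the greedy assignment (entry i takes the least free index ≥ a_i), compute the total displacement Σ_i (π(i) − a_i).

3

Σπ = 15 ({1..5} each once); Σa = 3+3+3+2+1 = 12; disp = 15−12 = 3.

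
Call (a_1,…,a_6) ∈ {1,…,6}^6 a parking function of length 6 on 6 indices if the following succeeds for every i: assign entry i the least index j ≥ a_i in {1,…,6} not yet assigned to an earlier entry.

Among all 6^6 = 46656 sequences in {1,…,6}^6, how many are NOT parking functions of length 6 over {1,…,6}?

29849

Count = (7−6)·7^(6−1) = 1×16807 = 16807
One tuple (5,2,3,6,6,3) → sorted (2,3,3,5,6,6): b_1=2>1, not a PF.
So 46656 − 16807 = 29849 fail.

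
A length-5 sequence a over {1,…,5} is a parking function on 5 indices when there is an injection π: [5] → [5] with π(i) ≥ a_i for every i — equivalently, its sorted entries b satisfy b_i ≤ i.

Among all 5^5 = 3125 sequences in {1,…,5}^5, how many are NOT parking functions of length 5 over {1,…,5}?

Count = (5+1−5)·(5+1)^{5−1} = 1·1296 = 1296 (Pollak)
Check (5,5,3,2,1) → sorted (1,2,3,5,5): b_4=5>4, not a PF.
Total 3125; non-PF = 3125−1296 = 1829

1829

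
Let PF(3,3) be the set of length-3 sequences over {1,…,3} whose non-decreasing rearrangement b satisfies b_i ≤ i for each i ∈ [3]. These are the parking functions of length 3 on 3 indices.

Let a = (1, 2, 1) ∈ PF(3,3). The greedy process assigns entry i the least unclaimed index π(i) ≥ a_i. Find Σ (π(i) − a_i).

2

Σπ = 3·4/2 = 6 (π permutes [3]); Σa = 1+2+1 = 4; disp = 6−4 = 2.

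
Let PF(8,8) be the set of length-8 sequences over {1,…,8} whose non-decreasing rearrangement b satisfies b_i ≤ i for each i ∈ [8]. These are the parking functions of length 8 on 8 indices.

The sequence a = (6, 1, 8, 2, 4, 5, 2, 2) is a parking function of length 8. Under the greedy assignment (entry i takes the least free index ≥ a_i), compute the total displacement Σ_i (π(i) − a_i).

6

Σπ = 8·9/2 = 36 (π permutes [8]); Σa = 6+1+8+2+4+5+2+2 = 30; disp = 36−30 = 6.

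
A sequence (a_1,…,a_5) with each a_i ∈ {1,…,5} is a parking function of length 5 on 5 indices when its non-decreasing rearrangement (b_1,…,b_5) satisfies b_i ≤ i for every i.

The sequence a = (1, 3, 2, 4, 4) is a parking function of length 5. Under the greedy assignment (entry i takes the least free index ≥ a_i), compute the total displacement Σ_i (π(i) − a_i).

Σπ(i) = 1+…+5 = 15; Σa = 1+3+2+4+4 = 14; disp = 15−14 = 1.

1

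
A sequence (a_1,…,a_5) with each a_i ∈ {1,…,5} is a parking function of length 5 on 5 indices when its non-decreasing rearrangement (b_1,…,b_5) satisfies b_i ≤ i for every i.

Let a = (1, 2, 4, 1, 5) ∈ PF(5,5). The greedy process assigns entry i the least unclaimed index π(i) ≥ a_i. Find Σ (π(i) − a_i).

2

Σπ = 15 ({1..5} each once); Σa = 1+2+4+1+5 = 13; disp = 15−13 = 2.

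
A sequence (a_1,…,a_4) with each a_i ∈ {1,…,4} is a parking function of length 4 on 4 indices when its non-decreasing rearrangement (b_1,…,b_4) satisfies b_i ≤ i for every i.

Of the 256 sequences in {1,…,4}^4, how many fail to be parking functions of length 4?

131

|PF| = 1·5^3 = 1×125 = 125
One tuple (2,4,4,2) → sorted (2,2,4,4): b_1=2>1, not a PF.
4^4 − 125 = 256 − 125 = 131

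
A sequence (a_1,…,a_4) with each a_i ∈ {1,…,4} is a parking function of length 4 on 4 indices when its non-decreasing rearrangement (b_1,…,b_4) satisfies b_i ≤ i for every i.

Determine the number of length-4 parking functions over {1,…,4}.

|PF| = (4−4+1)·(4+1)^(4−1) = 1·125 = 125 (Konheim–Weiss)
One tuple (3,1,2,4) → sorted (1,2,3,4): b_i ≤ i ∀i, a PF.

125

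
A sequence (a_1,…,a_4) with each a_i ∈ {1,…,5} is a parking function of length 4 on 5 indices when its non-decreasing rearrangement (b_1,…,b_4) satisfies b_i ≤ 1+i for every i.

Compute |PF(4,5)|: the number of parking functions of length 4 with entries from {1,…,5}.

#PF = (6−4)·6^(4−1) = 2·216 = 432 (Konheim–Weiss)
Check (4,4,1,3) → sorted (1,3,4,4): b_i ≤ 1+i ∀i, a PF.

432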